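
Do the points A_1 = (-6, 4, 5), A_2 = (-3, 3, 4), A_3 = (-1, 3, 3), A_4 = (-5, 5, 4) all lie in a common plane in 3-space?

Yes

The four points are coplanar iff the 3×3 determinant with rows A_1A_2, A_1A_3, A_1A_4 is zero.
Rows: (3, -1, -1), (5, -1, -2), (1, 1, -1).
Expanding along the first row: (3)(3) − (-1)(-3) + (-1)(6) = 0.
Zero determinant ⇒ coplanar.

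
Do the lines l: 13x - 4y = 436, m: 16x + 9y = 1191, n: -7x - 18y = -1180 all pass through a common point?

No

Intersecting l and m: solving the 2×2 system gives (x, y) = (48, 47).
Substitute into n: (-7)(48) + (-18)(47) = -1182.
But n requires -1180 ≠ -1182, so the three lines have no common point.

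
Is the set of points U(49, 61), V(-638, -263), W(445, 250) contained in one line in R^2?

No

UV = (-687, -324), UW = (396, 189).
If collinear, UW would be a scalar multiple of UV. But (-687)·(189) ≠ (-324)·(396) (difference -1539), so they are not parallel; the points are not collinear.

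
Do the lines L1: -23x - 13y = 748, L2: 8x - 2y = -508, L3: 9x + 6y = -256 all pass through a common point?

No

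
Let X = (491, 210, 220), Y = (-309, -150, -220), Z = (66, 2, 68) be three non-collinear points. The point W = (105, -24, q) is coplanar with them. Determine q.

302

A normal to the plane is n = XY × XZ = (-36800, 65400, 13400).
W lies in the plane iff n · XW = 0.
This gives (13400)q + (-4046800) = 0, so q = 302.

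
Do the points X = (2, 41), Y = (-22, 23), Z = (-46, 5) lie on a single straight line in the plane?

XY = (-24, -18), XZ = (-48, -36).
Checking proportionality: XZ = 2·XY, so the vectors are parallel and the points are collinear.

Yes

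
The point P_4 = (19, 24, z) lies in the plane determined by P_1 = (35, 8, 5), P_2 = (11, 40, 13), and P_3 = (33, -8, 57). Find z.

25

A normal to the plane is n = P_1P_2 × P_1P_3 = (1792, 1232, 448).
P_4 lies in the plane iff n · P_1P_4 = 0.
This gives (448)z + (-11200) = 0, so z = 25.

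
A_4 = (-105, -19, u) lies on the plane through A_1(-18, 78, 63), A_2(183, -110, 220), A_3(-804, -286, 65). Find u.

95

A normal to the plane is n = A_1A_2 × A_1A_3 = (56772, -123804, -220932).
A_4 lies in the plane iff n · A_1A_4 = 0.
This gives (-220932)u + (20988540) = 0, so u = 95.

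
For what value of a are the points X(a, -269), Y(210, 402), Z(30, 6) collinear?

Collinearity: (X − Y) must be parallel to (Z − Y) = (-180, -396).
Cross-multiplying the components: (a − 210)·(-396) = (-671)·(-180).
Solving gives a = -95.

-95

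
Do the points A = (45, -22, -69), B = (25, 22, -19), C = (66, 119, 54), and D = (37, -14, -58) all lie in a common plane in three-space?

Yes

A normal to the plane through A, B, C is n = AB × AC = (-1638, 3510, -3744).
The plane has equation n·P = 107406. For D: n·D = 107406.
Equal, so D lies in the plane and all four are coplanar.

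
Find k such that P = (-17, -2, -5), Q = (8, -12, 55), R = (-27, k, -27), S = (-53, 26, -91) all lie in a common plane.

Normal to plane PQS: n = (-820, -10, 340); plane equation n·X = 12260.
Requiring n·R = 12260: (-10)k + (12960) = 12260.
So k = 70.

70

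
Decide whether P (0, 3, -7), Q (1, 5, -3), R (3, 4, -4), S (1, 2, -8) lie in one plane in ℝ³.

The four points are coplanar iff the 3×3 determinant with rows PQ, PR, PS is zero.
Rows: (1, 2, 4), (3, 1, 3), (1, -1, -1).
Expanding along the first row: (1)(2) − (2)(-6) + (4)(-4) = -2.
Nonzero ⇒ not coplanar.

No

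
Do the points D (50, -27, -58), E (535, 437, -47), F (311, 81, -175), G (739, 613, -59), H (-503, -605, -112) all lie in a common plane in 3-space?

The plane through D, E, F has normal n = DE × DF = (-55476, 59616, -68724) and equation n·P = -397440.
Checking the remaining points: n·G = -397440, n·H = -466164.
Since n·H = -466164 ≠ -397440, H is off the plane and the points are not all coplanar.

No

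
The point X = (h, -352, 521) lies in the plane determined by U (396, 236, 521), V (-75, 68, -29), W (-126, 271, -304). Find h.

18

A normal to the plane is n = UV × UW = (157850, -101475, -104181).
X lies in the plane iff n · UX = 0.
This gives (157850)h + (-2841300) = 0, so h = 18.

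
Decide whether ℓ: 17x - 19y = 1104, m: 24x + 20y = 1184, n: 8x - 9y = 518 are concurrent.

The three lines meet at one point iff the augmented coefficient matrix [aᵢ bᵢ cᵢ] has rank < 3, i.e. its determinant vanishes.
Here the determinant is -1592.
Nonzero, so no common point exists.

No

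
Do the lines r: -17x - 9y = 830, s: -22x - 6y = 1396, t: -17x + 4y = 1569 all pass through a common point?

Lines aᵢx + bᵢy = cᵢ with pairwise distinct directions are concurrent exactly when det[aᵢ bᵢ cᵢ] = 0.
Here the determinant is 192.
Nonzero, so no common point exists.

No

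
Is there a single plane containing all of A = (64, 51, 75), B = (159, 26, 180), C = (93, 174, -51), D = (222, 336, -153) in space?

No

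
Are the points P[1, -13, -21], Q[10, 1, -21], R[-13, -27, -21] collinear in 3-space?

PQ = (9, 14, 0), PR = (-14, -14, 0).
Comparing components 1 and 2: (9)(-14) − (14)(-14) = 70 ≠ 0, so PQ and PR are not parallel and the points are not collinear.

No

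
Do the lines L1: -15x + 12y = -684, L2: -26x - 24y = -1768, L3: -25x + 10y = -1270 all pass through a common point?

Yes

The three lines meet at one point iff the augmented coefficient matrix [aᵢ bᵢ cᵢ] has rank < 3, i.e. its determinant vanishes.
Here the determinant is 0.
It vanishes, so the lines are concurrent at (56, 13).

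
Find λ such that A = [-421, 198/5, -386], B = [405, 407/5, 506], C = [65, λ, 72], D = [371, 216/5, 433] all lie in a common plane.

Coplanarity ⇔ det[AB; AC; AD] = 0.
Expanding, this is linear in λ: (-29970)λ + (-89910) = 0.
So λ = -3.

-3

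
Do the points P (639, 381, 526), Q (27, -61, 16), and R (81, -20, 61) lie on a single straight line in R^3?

No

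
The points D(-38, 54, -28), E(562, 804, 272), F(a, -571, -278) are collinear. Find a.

Direction DE = (600, 750, 300). From the y-coordinate of F, the parameter along the line is τ = (-571 − 54)/750 = -5/6.
Then a = (-38) + (-5/6)·(600) = -538.

-538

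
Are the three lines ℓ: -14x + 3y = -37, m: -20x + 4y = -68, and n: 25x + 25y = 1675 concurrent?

Yes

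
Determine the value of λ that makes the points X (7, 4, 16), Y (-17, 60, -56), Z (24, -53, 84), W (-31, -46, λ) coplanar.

38

Normal to plane XYZ: n = (-296, 408, 416); plane equation n·P = 6216.
Requiring n·W = 6216: (416)λ + (-9592) = 6216.
So λ = 38.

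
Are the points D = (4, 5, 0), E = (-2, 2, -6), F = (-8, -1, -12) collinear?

Yes

DE = (-6, -3, -6), DF = (-12, -6, -12).
DE × DF = (0, 0, 0).
The cross product vanishes, so the three points are collinear.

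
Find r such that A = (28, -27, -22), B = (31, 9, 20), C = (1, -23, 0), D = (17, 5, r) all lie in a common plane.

24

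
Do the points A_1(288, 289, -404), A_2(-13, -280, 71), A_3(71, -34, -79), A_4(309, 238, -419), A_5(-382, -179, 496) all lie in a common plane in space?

No

The plane through A_1, A_2, A_3 has normal n = A_1A_2 × A_1A_3 = (-31500, -5250, -26250) and equation n·P = 15750.
Checking the remaining points: n·A_4 = 15750, n·A_5 = -47250.
Since n·A_5 = -47250 ≠ 15750, A_5 is off the plane and the points are not all coplanar.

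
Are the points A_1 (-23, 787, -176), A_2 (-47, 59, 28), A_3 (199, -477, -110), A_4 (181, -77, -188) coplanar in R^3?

With A_1 as base: A_1A_2 = (-24, -728, 204), A_1A_3 = (222, -1264, 66), A_1A_4 = (204, -864, -12).
A_1A_3 × A_1A_4 = (72192, 16128, 66048).
A_1A_2 · (A_1A_3 × A_1A_4) = 0.
The scalar triple product vanishes, so the four points are coplanar.

Yes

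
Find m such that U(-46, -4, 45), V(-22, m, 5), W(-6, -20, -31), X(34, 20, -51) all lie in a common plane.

-8

Normal to plane UWX: n = (3360, -2240, 2240); plane equation n·P = -44800.
Requiring n·V = -44800: (-2240)m + (-62720) = -44800.
So m = -8.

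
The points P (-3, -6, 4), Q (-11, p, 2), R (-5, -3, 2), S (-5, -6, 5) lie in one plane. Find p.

0

Coplanarity ⇔ det[PQ; PR; PS] = 0.
Expanding, this is linear in p: (6)p + (0) = 0.
So p = 0.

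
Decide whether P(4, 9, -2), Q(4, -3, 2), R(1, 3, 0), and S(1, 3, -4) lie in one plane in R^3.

No

With P as base: PQ = (0, -12, 4), PR = (-3, -6, 2), PS = (-3, -6, -2).
PR × PS = (24, -12, 0).
PQ · (PR × PS) = 144.
Since 144 ≠ 0, the four points are not coplanar.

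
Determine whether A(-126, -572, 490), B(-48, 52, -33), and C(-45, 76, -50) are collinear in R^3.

No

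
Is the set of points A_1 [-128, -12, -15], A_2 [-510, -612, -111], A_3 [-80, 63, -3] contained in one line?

No

A_1A_2 = (-382, -600, -96), A_1A_3 = (48, 75, 12).
A_1A_2 × A_1A_3 = (0, -24, 150).
The cross product is nonzero, so the points do not lie on one line.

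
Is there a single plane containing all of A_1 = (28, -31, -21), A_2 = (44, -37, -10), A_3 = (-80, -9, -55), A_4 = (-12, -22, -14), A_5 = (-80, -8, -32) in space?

The plane through A_1, A_2, A_3 has normal n = A_1A_2 × A_1A_3 = (-38, -644, -296) and equation n·P = 25116.
Checking the remaining points: n·A_4 = 18768, n·A_5 = 17664.
Since n·A_4 = 18768 ≠ 25116, A_4 is off the plane and the points are not all coplanar.

No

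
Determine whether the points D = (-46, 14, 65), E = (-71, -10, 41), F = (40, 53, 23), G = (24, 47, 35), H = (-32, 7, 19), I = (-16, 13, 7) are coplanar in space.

No

The plane through D, E, F has normal n = DE × DF = (1944, -3114, 1089) and equation n·P = -62235.
Checking the remaining points: n·G = -61587, n·H = -63315, n·I = -63963.
Since n·G = -61587 ≠ -62235, G is off the plane and the points are not all coplanar.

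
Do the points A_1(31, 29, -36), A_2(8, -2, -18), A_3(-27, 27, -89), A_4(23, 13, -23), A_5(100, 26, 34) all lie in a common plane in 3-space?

Yes

The plane through A_1, A_2, A_3 has normal n = A_1A_2 × A_1A_3 = (1679, -2263, -1752) and equation n·P = 49494.
Checking the remaining points: n·A_4 = 49494, n·A_5 = 49494.
All equal 49494, so all 5 points lie in one plane.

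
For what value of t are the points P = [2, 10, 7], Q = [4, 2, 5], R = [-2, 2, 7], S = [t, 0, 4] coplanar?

Coplanarity ⇔ det[PQ; PR; PS] = 0.
Expanding, this is linear in t: (-16)t + (96) = 0.
So t = 6.

6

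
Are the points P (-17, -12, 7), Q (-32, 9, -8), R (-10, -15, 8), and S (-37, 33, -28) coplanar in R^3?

With P as base: PQ = (-15, 21, -15), PR = (7, -3, 1), PS = (-20, 45, -35).
PR × PS = (60, 225, 255).
PQ · (PR × PS) = 0.
The scalar triple product vanishes, so the four points are coplanar.

Yes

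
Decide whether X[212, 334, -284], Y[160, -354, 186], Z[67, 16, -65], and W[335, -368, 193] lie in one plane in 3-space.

A normal to the plane through X, Y, Z is n = XY × XZ = (-1212, -56762, -83224).
The plane has equation n·P = 4420164. For W: n·W = 4420164.
Equal, so W lies in the plane and all four are coplanar.

Yes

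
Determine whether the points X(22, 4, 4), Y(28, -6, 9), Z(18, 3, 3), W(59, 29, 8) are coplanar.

The four points are coplanar iff the 3×3 determinant with rows XY, XZ, XW is zero.
Rows: (6, -10, 5), (-4, -1, -1), (37, 25, 4).
Expanding along the first row: (6)(21) − (-10)(21) + (5)(-63) = 21.
Nonzero ⇒ not coplanar.

No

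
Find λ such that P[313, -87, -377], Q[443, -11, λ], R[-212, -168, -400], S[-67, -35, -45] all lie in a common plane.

-195

Normal to plane PRS: n = (-25696, 183040, -58080); plane equation n·X = -2071168.
Requiring n·Q = -2071168: (-58080)λ + (-13396768) = -2071168.
So λ = -195.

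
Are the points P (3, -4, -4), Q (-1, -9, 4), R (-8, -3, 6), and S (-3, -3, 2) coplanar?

No

A normal to the plane through P, Q, R is n = PQ × PR = (-58, -48, -59).
The plane has equation n·X = 254. For S: n·S = 200.
200 ≠ 254, so S is off the plane.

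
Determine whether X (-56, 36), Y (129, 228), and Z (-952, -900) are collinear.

XY = (185, 192), XZ = (-896, -936).
Twice the signed area of △XYZ is (185)(-936) − (192)(-896) = -1128.
The area is nonzero, so the three points are not collinear.

No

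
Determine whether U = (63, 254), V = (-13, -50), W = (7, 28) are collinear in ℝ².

UV = (-76, -304), UW = (-56, -226).
det[UV; UW] = (-76)(-226) − (-304)(-56) = 152.
The determinant is nonzero, so they are not collinear.

No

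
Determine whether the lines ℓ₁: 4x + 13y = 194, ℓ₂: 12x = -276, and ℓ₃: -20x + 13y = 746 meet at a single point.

Intersecting ℓ₁ and ℓ₂: solving the 2×2 system gives (x, y) = (-23, 22).
Substitute into ℓ₃: (-20)(-23) + (13)(22) = 746.
This equals 746, so (-23, 22) lies on all three lines and they are concurrent.

Yes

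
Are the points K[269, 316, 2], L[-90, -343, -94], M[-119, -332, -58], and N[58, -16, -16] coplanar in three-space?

The four points are coplanar iff the 3×3 determinant with rows KL, KM, KN is zero.
Rows: (-359, -659, -96), (-388, -648, -60), (-211, -332, -18).
Expanding along the first row: (-359)(-8256) − (-659)(-5676) + (-96)(-7912) = -17028.
Nonzero ⇒ not coplanar.

No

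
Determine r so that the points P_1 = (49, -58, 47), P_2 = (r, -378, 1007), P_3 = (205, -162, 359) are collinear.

Collinearity requires P_1P_2 × P_1P_3 = 0; each component is linear in r.
The y-component gives (-312)r + (165048) = 0, so r = 529.
The remaining components then also vanish.

529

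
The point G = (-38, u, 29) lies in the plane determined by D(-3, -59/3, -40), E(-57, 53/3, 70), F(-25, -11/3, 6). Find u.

A normal to the plane is n = DE × DF = (-128/3, 64, -128/3).
G lies in the plane iff n · DG = 0.
This gives (64)u + (-192) = 0, so u = 3.

3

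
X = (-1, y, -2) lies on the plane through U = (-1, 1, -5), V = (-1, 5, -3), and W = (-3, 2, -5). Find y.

A normal to the plane is n = UV × UW = (-2, -4, 8).
X lies in the plane iff n · UX = 0.
This gives (-4)y + (28) = 0, so y = 7.

7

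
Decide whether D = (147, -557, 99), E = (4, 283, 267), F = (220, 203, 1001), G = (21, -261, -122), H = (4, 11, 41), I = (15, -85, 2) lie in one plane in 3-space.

Yes

The plane through D, E, F has normal n = DE × DF = (630000, 141250, -170000) and equation n·P = -2896250.
Checking the remaining points: n·G = -2896250, n·H = -2896250, n·I = -2896250.
All equal -2896250, so all 6 points lie in one plane.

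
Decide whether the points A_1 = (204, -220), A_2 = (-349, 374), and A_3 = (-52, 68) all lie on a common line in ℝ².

No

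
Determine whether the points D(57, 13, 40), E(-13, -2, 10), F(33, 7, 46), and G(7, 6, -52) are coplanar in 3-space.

Yes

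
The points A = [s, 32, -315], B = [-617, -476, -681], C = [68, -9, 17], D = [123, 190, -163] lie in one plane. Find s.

-67

The points are coplanar iff AB · (AC × AD) = 0.
Expanding, this is linear in s: (222962)s + (14938454) = 0.
So s = -67.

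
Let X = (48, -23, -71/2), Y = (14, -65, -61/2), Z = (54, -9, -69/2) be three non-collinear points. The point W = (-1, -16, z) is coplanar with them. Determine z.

A normal to the plane is n = XY × XZ = (-112, 64, -224).
W lies in the plane iff n · XW = 0.
This gives (-224)z + (-2016) = 0, so z = -9.

-9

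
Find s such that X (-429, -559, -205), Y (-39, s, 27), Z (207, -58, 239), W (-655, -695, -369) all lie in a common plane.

The points are coplanar iff XY · (XZ × XW) = 0.
Expanding, this is linear in s: (3960)s + (-79200) = 0.
So s = 20.

20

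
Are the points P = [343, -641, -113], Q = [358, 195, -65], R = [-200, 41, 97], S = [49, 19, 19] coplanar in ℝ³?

Yes

With P as base: PQ = (15, 836, 48), PR = (-543, 682, 210), PS = (-294, 660, 132).
PR × PS = (-48576, 9936, -157872).
PQ · (PR × PS) = 0.
The scalar triple product vanishes, so the four points are coplanar.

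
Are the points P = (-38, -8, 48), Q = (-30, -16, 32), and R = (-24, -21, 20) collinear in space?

No

PQ = (8, -8, -16), PR = (14, -13, -28).
PQ × PR = (16, 0, 8).
The cross product is nonzero, so the points do not lie on one line.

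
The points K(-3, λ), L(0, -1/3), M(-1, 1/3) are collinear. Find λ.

5/3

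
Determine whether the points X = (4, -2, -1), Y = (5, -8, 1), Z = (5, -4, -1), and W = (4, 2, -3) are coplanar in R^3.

A normal to the plane through X, Y, Z is n = XY × XZ = (4, 2, 4).
The plane has equation n·P = 8. For W: n·W = 8.
Equal, so W lies in the plane and all four are coplanar.

Yes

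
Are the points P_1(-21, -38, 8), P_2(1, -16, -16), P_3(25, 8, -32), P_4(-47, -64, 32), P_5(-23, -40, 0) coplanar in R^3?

The plane through P_1, P_2, P_3 has normal n = P_1P_2 × P_1P_3 = (224, -224, 0) and equation n·P = 3808.
Checking the remaining points: n·P_4 = 3808, n·P_5 = 3808.
All equal 3808, so all 5 points lie in one plane.

Yes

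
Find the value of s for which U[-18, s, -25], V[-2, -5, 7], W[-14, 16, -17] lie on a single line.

Direction VW = (-12, 21, -24). From the x-coordinate of U, the parameter along the line is τ = (-18 − (-2))/(-12) = 4/3.
Then s = (-5) + 4/3·(21) = 23.

23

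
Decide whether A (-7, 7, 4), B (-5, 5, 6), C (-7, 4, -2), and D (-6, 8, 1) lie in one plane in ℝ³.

No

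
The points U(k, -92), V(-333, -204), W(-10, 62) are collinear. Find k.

-197

The three points are collinear iff det[UV; UW] = 0.
This determinant is linear in k: (-266)k + (-52402) = 0, so k = -197.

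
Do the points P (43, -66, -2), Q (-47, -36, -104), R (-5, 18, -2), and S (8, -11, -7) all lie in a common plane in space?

The four points are coplanar iff the 3×3 determinant with rows PQ, PR, PS is zero.
Rows: (-90, 30, -102), (-48, 84, 0), (-35, 55, -5).
Expanding along the first row: (-90)(-420) − (30)(240) + (-102)(300) = 0.
Zero determinant ⇒ coplanar.

Yes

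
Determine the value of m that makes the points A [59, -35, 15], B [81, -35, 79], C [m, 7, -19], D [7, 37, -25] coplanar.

Normal to plane ABD: n = (-4608, -2448, 1584); plane equation n·P = -162432.
Requiring n·C = -162432: (-4608)m + (-47232) = -162432.
So m = 25.

25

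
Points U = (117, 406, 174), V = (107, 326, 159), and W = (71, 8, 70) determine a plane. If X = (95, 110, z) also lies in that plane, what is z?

1

A normal to the plane is n = UV × UW = (2350, -350, 300).
X lies in the plane iff n · UX = 0.
This gives (300)z + (-300) = 0, so z = 1.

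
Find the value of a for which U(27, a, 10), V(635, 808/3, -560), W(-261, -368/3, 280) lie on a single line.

10/3

Collinearity requires UV × UW = 0; each component is linear in a.
The x-component gives (-840)a + (2800) = 0, so a = 10/3.
The remaining components then also vanish.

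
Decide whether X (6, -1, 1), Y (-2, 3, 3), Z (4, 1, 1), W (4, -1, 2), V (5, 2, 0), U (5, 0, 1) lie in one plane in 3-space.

Yes

The plane through X, Y, Z has normal n = XY × XZ = (-4, -4, -8) and equation n·P = -28.
Checking the remaining points: n·W = -28, n·V = -28, n·U = -28.
All equal -28, so all 6 points lie in one plane.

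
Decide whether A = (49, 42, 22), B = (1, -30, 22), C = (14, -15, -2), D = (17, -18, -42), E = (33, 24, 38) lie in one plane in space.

No

The plane through A, B, C has normal n = AB × AC = (1728, -1152, 216) and equation n·P = 41040.
Checking the remaining points: n·D = 41040, n·E = 37584.
Since n·E = 37584 ≠ 41040, E is off the plane and the points are not all coplanar.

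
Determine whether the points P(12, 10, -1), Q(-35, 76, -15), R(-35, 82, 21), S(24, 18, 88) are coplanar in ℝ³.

A normal to the plane through P, Q, R is n = PQ × PR = (2460, 1692, -282).
The plane has equation n·X = 46722. For S: n·S = 64680.
64680 ≠ 46722, so S is off the plane.

No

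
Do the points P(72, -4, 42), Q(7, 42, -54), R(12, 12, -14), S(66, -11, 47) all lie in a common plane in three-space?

With P as base: PQ = (-65, 46, -96), PR = (-60, 16, -56), PS = (-6, -7, 5).
PR × PS = (-312, 636, 516).
PQ · (PR × PS) = 0.
The scalar triple product vanishes, so the four points are coplanar.

Yes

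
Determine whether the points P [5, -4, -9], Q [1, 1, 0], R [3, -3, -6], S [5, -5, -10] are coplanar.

Yes

The four points are coplanar iff the 3×3 determinant with rows PQ, PR, PS is zero.
Rows: (-4, 5, 9), (-2, 1, 3), (0, -1, -1).
Expanding along the first row: (-4)(2) − (5)(2) + (9)(2) = 0.
Zero determinant ⇒ coplanar.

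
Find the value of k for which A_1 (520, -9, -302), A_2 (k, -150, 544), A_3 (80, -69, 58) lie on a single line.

-514

Collinearity requires A_1A_2 × A_1A_3 = 0; each component is linear in k.
The y-component gives (-360)k + (-185040) = 0, so k = -514.
The remaining components then also vanish.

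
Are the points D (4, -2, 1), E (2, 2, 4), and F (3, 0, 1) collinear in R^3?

DE = (-2, 4, 3), DF = (-1, 2, 0).
DE × DF = (-6, -3, 0).
The cross product is nonzero, so the points do not lie on one line.

No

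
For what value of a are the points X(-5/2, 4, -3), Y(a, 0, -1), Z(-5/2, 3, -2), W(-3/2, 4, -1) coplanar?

-7/2

Normal to plane XZW: n = (-2, 1, 1); plane equation n·P = 6.
Requiring n·Y = 6: (-2)a + (-1) = 6.
So a = -7/2.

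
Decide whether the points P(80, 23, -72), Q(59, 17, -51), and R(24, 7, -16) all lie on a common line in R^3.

PQ = (-21, -6, 21), PR = (-56, -16, 56).
PQ × PR = (0, 0, 0).
The cross product vanishes, so the three points are collinear.

Yes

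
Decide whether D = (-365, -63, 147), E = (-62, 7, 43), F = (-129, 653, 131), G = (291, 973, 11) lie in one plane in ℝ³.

No

The four points are coplanar iff the 3×3 determinant with rows DE, DF, DG is zero.
Rows: (303, 70, -104), (236, 716, -16), (656, 1036, -136).
Expanding along the first row: (303)(-80800) − (70)(-21600) + (-104)(-225200) = 450400.
Nonzero ⇒ not coplanar.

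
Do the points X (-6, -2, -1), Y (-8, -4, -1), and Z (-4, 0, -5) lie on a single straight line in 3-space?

XY = (-2, -2, 0), XZ = (2, 2, -4).
XY × XZ = (8, -8, 0).
The cross product is nonzero, so the points do not lie on one line.

No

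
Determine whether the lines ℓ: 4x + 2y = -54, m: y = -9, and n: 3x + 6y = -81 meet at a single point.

The three lines meet at one point iff the augmented coefficient matrix [aᵢ bᵢ cᵢ] has rank < 3, i.e. its determinant vanishes.
Here the determinant is 0.
It vanishes, so the lines are concurrent at (-9, -9).

Yes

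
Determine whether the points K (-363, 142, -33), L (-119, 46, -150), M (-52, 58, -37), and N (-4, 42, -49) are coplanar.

No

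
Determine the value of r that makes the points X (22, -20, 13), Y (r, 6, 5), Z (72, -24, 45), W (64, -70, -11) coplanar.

-28

The points are coplanar iff XY · (XZ × XW) = 0.
Expanding, this is linear in r: (1696)r + (47488) = 0.
So r = -28.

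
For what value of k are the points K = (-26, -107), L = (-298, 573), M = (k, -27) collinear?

-58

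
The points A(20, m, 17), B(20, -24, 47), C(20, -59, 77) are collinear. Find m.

11

Collinearity requires AB × AC = 0; each component is linear in m.
The x-component gives (-30)m + (330) = 0, so m = 11.
The remaining components then also vanish.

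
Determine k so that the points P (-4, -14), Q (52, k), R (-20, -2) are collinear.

The three points are collinear iff det[PQ; PR] = 0.
This determinant is linear in k: (16)k + (896) = 0, so k = -56.

-56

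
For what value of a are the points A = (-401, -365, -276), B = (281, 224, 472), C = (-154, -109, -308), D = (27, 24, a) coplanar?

56

Coplanarity ⇔ det[AB; AC; AD] = 0.
Expanding, this is linear in a: (29109)a + (-1630104) = 0.
So a = 56.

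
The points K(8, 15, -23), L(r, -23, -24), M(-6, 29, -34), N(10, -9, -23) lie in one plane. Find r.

10

Normal to plane KMN: n = (-264, -22, 308); plane equation n·P = -9526.
Requiring n·L = -9526: (-264)r + (-6886) = -9526.
So r = 10.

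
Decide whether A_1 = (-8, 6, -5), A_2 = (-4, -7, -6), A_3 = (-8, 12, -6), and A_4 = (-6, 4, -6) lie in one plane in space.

A normal to the plane through A_1, A_2, A_3 is n = A_1A_2 × A_1A_3 = (19, 4, 24).
The plane has equation n·P = -248. For A_4: n·A_4 = -242.
-242 ≠ -248, so A_4 is off the plane.

No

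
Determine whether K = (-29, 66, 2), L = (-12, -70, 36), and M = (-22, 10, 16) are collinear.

KL = (17, -136, 34), KM = (7, -56, 14).
Each component of KM is 7/17 times the corresponding component of KL, so KM = 7/17·KL and the points are collinear.

Yes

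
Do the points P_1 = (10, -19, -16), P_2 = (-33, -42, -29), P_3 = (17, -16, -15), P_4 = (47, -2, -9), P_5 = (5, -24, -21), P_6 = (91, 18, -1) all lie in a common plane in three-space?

Yes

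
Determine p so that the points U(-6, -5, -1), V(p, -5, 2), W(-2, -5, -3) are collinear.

Collinearity requires UV × UW = 0; each component is linear in p.
The y-component gives (2)p + (24) = 0, so p = -12.
The remaining components then also vanish.

-12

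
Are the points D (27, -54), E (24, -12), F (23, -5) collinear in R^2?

DE = (-3, 42), DF = (-4, 49).
If collinear, DF would be a scalar multiple of DE. But (-3)·(49) ≠ (42)·(-4) (difference 21), so they are not parallel; the points are not collinear.

No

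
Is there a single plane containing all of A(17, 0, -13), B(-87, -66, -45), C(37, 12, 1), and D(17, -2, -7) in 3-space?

No

The four points are coplanar iff the 3×3 determinant with rows AB, AC, AD is zero.
Rows: (-104, -66, -32), (20, 12, 14), (0, -2, 6).
Expanding along the first row: (-104)(100) − (-66)(120) + (-32)(-40) = -1200.
Nonzero ⇒ not coplanar.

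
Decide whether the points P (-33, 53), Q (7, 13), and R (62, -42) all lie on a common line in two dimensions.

PQ = (40, -40), PR = (95, -95).
Checking proportionality: PR = 19/8·PQ, so the vectors are parallel and the points are collinear.

Yes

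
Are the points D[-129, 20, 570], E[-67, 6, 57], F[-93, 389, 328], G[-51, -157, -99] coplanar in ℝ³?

Yes

A normal to the plane through D, E, F is n = DE × DF = (192685, -3464, 23382).
The plane has equation n·P = -11597905. For G: n·G = -11597905.
Equal, so G lies in the plane and all four are coplanar.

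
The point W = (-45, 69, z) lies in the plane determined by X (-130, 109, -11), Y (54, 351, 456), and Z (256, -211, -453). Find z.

-56

The plane through X, Y, Z has equation 42476x + 261590y − 152292z = 24666642.
Substituting W: (-152292)z + (16138290) = 24666642, so z = -56.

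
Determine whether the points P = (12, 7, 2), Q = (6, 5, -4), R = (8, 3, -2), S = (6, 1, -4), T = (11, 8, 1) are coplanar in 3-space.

The plane through P, Q, R has normal n = PQ × PR = (-16, 0, 16) and equation n·X = -160.
Checking the remaining points: n·S = -160, n·T = -160.
All equal -160, so all 5 points lie in one plane.

Yes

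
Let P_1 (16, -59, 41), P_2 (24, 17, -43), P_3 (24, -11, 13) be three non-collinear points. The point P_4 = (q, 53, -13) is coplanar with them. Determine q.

A normal to the plane is n = P_1P_2 × P_1P_3 = (1904, -448, -224).
P_4 lies in the plane iff n · P_1P_4 = 0.
This gives (1904)q + (-68544) = 0, so q = 36.

36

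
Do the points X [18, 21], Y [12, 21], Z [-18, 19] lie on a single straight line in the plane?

No

XY = (-6, 0), XZ = (-36, -2).
det[XY; XZ] = (-6)(-2) − (0)(-36) = 12.
The determinant is nonzero, so they are not collinear.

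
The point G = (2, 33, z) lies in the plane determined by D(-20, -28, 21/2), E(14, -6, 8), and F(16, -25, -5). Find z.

Coplanarity requires DE · (DF × DG) = 0.
DE = (34, 22, -5/2), DF = (36, 3, -31/2); the triple product is linear in z with coefficient -690 and constant term 26565.
Setting it to zero: z = 77/2.

77/2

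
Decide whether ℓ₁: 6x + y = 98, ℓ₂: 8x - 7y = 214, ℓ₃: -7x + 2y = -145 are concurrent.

No

Intersecting ℓ₁ and ℓ₂: solving the 2×2 system gives (x, y) = (18, -10).
Substitute into ℓ₃: (-7)(18) + (2)(-10) = -146.
But ℓ₃ requires -145 ≠ -146, so the three lines have no common point.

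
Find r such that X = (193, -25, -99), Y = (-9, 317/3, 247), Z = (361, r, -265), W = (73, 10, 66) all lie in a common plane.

The points are coplanar iff XY · (XZ × XW) = 0.
Expanding, this is linear in r: (8190)r + (46410) = 0.
So r = -17/3.

-17/3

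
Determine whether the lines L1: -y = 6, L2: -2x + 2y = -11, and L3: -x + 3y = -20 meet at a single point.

No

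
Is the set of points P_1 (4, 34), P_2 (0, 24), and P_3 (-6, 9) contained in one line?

P_1P_2 = (-4, -10), P_1P_3 = (-10, -25).
Twice the signed area of △P_1P_2P_3 is (-4)(-25) − (-10)(-10) = 0.
The triangle is degenerate (zero area), so the points are collinear.

Yes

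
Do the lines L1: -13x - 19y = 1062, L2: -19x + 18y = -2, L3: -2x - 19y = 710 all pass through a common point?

No

Lines aᵢx + bᵢy = cᵢ with pairwise distinct directions are concurrent exactly when det[aᵢ bᵢ cᵢ] = 0.
Here the determinant is -418.
Nonzero, so no common point exists.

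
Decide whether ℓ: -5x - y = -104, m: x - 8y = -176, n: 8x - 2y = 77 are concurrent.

No

Lines aᵢx + bᵢy = cᵢ with pairwise distinct directions are concurrent exactly when det[aᵢ bᵢ cᵢ] = 0.
Here the determinant is -123.
Nonzero, so no common point exists.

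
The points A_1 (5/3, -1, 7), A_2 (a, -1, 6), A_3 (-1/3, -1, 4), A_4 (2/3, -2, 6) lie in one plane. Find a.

Normal to plane A_1A_3A_4: n = (-3, 1, 2); plane equation n·P = 8.
Requiring n·A_2 = 8: (-3)a + (11) = 8.
So a = 1.

1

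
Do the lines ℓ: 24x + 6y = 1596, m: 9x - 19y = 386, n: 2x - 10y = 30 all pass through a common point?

No

Lines aᵢx + bᵢy = cᵢ with pairwise distinct directions are concurrent exactly when det[aᵢ bᵢ cᵢ] = 0.
Here the determinant is -1020.
Nonzero, so no common point exists.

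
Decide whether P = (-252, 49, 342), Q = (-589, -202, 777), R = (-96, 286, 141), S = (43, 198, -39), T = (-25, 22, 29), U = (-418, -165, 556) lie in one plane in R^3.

No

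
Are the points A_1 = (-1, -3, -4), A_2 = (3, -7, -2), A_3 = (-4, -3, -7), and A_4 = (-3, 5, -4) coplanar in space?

No

A normal to the plane through A_1, A_2, A_3 is n = A_1A_2 × A_1A_3 = (12, 6, -12).
The plane has equation n·P = 18. For A_4: n·A_4 = 42.
42 ≠ 18, so A_4 is off the plane.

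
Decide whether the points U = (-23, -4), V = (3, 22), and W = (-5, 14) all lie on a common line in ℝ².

Yes

UV = (26, 26), UW = (18, 18).
Checking proportionality: UW = 9/13·UV, so the vectors are parallel and the points are collinear.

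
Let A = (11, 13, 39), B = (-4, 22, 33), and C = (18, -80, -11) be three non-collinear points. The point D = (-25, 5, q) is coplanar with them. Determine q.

A normal to the plane is n = AB × AC = (-1008, -792, 1332).
D lies in the plane iff n · AD = 0.
This gives (1332)q + (-9324) = 0, so q = 7.

7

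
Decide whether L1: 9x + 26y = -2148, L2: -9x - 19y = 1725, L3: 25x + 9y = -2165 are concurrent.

No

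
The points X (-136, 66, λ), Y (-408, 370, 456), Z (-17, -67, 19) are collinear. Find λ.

Collinearity requires XY × XZ = 0; each component is linear in λ.
The x-component gives (-437)λ + (66424) = 0, so λ = 152.
The remaining components then also vanish.

152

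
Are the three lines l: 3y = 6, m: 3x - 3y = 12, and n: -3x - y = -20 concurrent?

The three lines meet at one point iff the augmented coefficient matrix [aᵢ bᵢ cᵢ] has rank < 3, i.e. its determinant vanishes.
Here the determinant is 0.
It vanishes, so the lines are concurrent at (6, 2).

Yes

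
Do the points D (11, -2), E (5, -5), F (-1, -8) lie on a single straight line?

DE = (-6, -3), DF = (-12, -6).
det[DE; DF] = (-6)(-6) − (-3)(-12) = 0.
The determinant is zero, so the points are collinear.

Yes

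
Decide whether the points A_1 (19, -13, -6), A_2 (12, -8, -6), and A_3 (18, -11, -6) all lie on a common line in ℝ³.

A_1A_2 = (-7, 5, 0), A_1A_3 = (-1, 2, 0).
Comparing components 1 and 2: (-7)(2) − (5)(-1) = -9 ≠ 0, so A_1A_2 and A_1A_3 are not parallel and the points are not collinear.

No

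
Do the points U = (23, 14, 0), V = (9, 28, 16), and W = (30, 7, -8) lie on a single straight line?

UV = (-14, 14, 16), UW = (7, -7, -8).
Each component of UW is -1/2 times the corresponding component of UV, so UW = -1/2·UV and the points are collinear.

Yes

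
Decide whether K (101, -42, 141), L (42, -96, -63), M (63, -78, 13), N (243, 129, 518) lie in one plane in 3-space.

Yes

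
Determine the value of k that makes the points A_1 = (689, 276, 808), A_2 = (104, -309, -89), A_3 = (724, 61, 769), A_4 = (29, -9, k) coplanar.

-65

The points are coplanar iff A_1A_2 · (A_1A_3 × A_1A_4) = 0.
Expanding, this is linear in k: (146250)k + (9506250) = 0.
So k = -65.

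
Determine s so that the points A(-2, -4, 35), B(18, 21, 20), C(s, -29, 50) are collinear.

-22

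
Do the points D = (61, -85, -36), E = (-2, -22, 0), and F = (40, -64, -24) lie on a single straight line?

Yes

DE = (-63, 63, 36), DF = (-21, 21, 12).
DE × DF = (0, 0, 0).
The cross product vanishes, so the three points are collinear.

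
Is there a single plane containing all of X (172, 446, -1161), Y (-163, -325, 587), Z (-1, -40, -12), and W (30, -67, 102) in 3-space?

Yes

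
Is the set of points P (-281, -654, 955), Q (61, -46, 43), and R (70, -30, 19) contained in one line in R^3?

Yes

PQ = (342, 608, -912), PR = (351, 624, -936).
Each component of PR is 39/38 times the corresponding component of PQ, so PR = 39/38·PQ and the points are collinear.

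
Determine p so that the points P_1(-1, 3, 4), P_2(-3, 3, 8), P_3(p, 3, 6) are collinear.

-2

Collinearity requires P_1P_2 × P_1P_3 = 0; each component is linear in p.
The y-component gives (4)p + (8) = 0, so p = -2.
The remaining components then also vanish.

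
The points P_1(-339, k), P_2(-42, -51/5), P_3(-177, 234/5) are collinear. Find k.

Collinearity: (P_1 − P_2) must be parallel to (P_3 − P_2) = (-135, 57).
Cross-multiplying the components: (k − (-51/5))·(-135) = (-297)·(57).
Solving gives k = 576/5.

576/5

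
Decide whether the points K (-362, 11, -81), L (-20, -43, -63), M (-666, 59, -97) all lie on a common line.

Yes

KL = (342, -54, 18), KM = (-304, 48, -16).
KL × KM = (0, 0, 0).
The cross product vanishes, so the three points are collinear.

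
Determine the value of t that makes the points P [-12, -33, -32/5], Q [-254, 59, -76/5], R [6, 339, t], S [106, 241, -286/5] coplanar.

-356/5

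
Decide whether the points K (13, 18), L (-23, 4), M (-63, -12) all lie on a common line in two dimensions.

No

KL = (-36, -14), KM = (-76, -30).
Twice the signed area of △KLM is (-36)(-30) − (-14)(-76) = 16.
The area is nonzero, so the three points are not collinear.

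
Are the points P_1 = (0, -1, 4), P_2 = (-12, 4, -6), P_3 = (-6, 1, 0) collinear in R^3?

No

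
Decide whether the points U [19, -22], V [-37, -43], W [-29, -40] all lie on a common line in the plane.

UV = (-56, -21), UW = (-48, -18).
Twice the signed area of △UVW is (-56)(-18) − (-21)(-48) = 0.
The triangle is degenerate (zero area), so the points are collinear.

Yes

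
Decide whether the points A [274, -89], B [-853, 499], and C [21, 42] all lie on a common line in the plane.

No

AB = (-1127, 588), AC = (-253, 131).
Twice the signed area of △ABC is (-1127)(131) − (588)(-253) = 1127.
The area is nonzero, so the three points are not collinear.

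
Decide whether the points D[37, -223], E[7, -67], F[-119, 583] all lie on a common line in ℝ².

No

DE = (-30, 156), DF = (-156, 806).
det[DE; DF] = (-30)(806) − (156)(-156) = 156.
The determinant is nonzero, so they are not collinear.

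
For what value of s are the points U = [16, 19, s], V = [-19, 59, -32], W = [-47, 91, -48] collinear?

-12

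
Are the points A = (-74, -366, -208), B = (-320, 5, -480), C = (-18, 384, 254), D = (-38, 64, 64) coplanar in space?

With A as base: AB = (-246, 371, -272), AC = (56, 750, 462), AD = (36, 430, 272).
AC × AD = (5340, 1400, -2920).
AB · (AC × AD) = 0.
The scalar triple product vanishes, so the four points are coplanar.

Yes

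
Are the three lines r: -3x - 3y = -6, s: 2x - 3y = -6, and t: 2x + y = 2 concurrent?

Yes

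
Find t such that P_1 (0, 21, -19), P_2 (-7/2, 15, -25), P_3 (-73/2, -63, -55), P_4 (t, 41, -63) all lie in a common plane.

-5

The points are coplanar iff P_1P_2 · (P_1P_3 × P_1P_4) = 0.
Expanding, this is linear in t: (-288)t + (-1440) = 0.
So t = -5.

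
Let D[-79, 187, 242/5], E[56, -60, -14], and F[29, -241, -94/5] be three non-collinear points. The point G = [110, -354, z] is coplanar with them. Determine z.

A normal to the plane is n = DE × DF = (-50544/5, 11664/5, -31104).
G lies in the plane iff n · DG = 0.
This gives (-31104)z + (-8335872/5) = 0, so z = -268/5.

-268/5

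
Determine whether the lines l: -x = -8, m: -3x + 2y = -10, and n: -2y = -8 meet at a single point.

No

Intersecting l and m: solving the 2×2 system gives (x, y) = (8, 7).
Substitute into n: (0)(8) + (-2)(7) = -14.
But n requires -8 ≠ -14, so the three lines have no common point.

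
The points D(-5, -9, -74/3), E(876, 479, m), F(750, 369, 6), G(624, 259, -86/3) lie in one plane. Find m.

The points are coplanar iff DE · (DF × DG) = 0.
Expanding, this is linear in m: (-35422)m + (4321484/3) = 0.
So m = 122/3.

122/3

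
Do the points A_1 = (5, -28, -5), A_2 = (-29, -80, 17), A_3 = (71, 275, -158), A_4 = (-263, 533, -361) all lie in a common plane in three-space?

With A_1 as base: A_1A_2 = (-34, -52, 22), A_1A_3 = (66, 303, -153), A_1A_4 = (-268, 561, -356).
A_1A_3 × A_1A_4 = (-22035, 64500, 118230).
A_1A_2 · (A_1A_3 × A_1A_4) = -3750.
Since -3750 ≠ 0, the four points are not coplanar.

No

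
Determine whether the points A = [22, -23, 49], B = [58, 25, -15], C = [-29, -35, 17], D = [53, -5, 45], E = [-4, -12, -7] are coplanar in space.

No

The plane through A, B, C has normal n = AB × AC = (-2304, 4416, 2016) and equation n·P = -53472.
Checking the remaining points: n·D = -53472, n·E = -57888.
Since n·E = -57888 ≠ -53472, E is off the plane and the points are not all coplanar.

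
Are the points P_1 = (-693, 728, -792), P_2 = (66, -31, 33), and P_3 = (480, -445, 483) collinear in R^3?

Yes

P_1P_2 = (759, -759, 825), P_1P_3 = (1173, -1173, 1275).
Each component of P_1P_3 is 17/11 times the corresponding component of P_1P_2, so P_1P_3 = 17/11·P_1P_2 and the points are collinear.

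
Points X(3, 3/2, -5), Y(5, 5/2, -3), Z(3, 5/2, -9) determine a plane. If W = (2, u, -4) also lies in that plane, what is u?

1/2

The plane through X, Y, Z has equation −6x + 8y + 2z = -16.
Substituting W: (8)u + (-20) = -16, so u = 1/2.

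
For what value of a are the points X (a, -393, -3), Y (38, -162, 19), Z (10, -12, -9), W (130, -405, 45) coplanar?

238

The points are coplanar iff XY · (XZ × XW) = 0.
Expanding, this is linear in a: (2904)a + (-691152) = 0.
So a = 238.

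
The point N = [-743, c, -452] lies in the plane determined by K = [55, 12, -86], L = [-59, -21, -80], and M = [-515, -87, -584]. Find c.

-168

A normal to the plane is n = KL × KM = (17028, -60192, -7524).
N lies in the plane iff n · KN = 0.
This gives (-60192)c + (-10112256) = 0, so c = -168.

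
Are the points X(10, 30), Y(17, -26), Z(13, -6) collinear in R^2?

No

XY = (7, -56), XZ = (3, -36).
Twice the signed area of △XYZ is (7)(-36) − (-56)(3) = -84.
The area is nonzero, so the three points are not collinear.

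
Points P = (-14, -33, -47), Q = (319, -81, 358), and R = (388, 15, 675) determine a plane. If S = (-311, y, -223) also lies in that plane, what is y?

94

The plane through P, Q, R has equation −54096x − 77616y + 35280z = 1660512.
Substituting S: (-77616)y + (8956416) = 1660512, so y = 94.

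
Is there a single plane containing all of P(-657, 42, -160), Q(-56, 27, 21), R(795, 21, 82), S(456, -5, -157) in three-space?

No

A normal to the plane through P, Q, R is n = PQ × PR = (171, 117370, 9159).
The plane has equation n·X = 3351753. For S: n·S = -1946837.
-1946837 ≠ 3351753, so S is off the plane.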